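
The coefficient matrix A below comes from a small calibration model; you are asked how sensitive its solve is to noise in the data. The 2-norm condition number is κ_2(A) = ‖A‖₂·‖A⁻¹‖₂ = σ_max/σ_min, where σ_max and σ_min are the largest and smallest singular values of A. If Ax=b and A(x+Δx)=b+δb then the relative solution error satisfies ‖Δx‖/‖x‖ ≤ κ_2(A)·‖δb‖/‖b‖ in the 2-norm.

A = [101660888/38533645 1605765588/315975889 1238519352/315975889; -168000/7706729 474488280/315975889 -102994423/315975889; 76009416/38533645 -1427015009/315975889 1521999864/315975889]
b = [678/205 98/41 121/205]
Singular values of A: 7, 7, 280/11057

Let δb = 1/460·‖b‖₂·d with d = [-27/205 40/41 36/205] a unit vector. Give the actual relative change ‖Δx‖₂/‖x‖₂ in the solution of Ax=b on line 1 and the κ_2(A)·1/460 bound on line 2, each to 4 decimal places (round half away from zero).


0.0045
0.6009

from the listed singular values, σ₁ = 7, σ_n = 280/11057
κ = σ_max/σ_min = 7/(280/11057) = 276.4250
worst-case relative error ≤ 276.4250 × 1/460 = 0.6009
solve Ax = b  →  x = [-69.4853 8.5202 36.5661]
‖b‖₂ = 4.1231 and ‖x‖₂ = 78.9803
Δx = A⁻¹·δb where δb = 1/460·4.1231·d; ‖Δx‖ = 0.3540
relative error = 0.0045
realised/bound (from unrounded values) ≈ 0.0075


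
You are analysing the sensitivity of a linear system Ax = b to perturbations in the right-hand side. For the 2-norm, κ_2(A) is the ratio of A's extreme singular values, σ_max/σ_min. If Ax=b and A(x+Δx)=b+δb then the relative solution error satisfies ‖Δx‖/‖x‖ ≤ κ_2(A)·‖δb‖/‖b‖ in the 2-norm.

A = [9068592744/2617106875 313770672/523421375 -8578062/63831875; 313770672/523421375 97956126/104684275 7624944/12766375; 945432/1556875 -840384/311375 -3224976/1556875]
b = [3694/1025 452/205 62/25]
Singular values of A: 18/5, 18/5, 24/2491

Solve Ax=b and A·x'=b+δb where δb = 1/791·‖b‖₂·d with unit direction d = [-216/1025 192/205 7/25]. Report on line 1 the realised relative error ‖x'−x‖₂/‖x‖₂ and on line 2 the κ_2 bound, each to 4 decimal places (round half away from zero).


0.0031
0.4724

largest singular value 18/5, smallest 24/2491
condition number: (18/5) ÷ (24/2491) = 373.6500
bound on ‖Δx‖/‖x‖: κ·ε = 373.6500·1/791 = 0.4724
solve Ax = b  →  x = [28.5218 -121.7019 165.7333]
2-norm of b is 4.8990; of x, 207.5871
with δb = [-0.0013 0.0058 0.0017], A·Δx = δb → ‖Δx‖ = 0.6428
realised ‖Δx‖/‖x‖ = 0.0031
tightness: 0.0031 against a bound of 0.4724 (unrounded ratio ≈ 0.0066)


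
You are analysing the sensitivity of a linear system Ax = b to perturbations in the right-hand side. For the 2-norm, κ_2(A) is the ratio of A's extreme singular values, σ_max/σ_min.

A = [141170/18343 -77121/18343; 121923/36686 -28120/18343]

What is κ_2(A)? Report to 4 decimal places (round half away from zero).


AᵀA = [32920673/468452 -4386150/117113; -4386150/117113 2345417/117113]; tr = 2488373/27556, det = 130321/27556
solving λ² − 2488373/27556·λ + 130321/27556 = 0 gives λ = 361/4, 361/6889
so κ_2 = √((361/4) / (361/6889)) = 41.5000

41.5000


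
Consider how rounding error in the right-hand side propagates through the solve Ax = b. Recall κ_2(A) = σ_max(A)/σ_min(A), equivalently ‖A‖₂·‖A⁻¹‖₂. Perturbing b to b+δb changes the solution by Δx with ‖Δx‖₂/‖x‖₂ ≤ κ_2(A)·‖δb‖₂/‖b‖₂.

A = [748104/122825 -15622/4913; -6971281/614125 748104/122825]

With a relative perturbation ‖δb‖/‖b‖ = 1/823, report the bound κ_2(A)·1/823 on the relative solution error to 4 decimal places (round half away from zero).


0.2582

form AᵀA = [216575254849/1305015625 -23100703416/261003125; -23100703416/261003125 2464321444/52200625] with trace 962571941/4515625 and determinant 113592964/112890625
solving λ² − 962571941/4515625·λ + 113592964/112890625 = 0 gives λ = 5329/25, 21316/4515625
κ_2(A) = √(λ_max/λ_min) = √((5329/25) / (21316/4515625)) = 212.5000
bound on ‖Δx‖/‖x‖: κ·ε = 212.5000·1/823 = 0.2582


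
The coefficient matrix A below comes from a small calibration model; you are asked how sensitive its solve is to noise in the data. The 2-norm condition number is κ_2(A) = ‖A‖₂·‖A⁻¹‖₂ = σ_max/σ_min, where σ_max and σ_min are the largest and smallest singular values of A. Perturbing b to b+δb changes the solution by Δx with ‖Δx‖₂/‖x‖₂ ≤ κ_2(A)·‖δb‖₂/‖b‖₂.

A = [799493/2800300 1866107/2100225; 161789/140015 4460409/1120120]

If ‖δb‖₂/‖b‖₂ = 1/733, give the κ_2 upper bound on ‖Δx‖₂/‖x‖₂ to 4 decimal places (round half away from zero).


form AᵀA = [6608840729/4664890000 33972196517/6997335000; 33972196517/6997335000 2795539346881/167936040000] with trace 4853532181/268697664 and determinant 52200625/4299162624
eigenvalues of AᵀA: λ = (tr ± √(tr²−4·det))/2 = 289/16, 180625/268697664
σ_max=√(289/16)=(17/4), σ_min=√(180625/268697664)=(425/16392) → κ = 163.9200
perturbation bound = 163.9200·1/733 = 0.2236

0.2236


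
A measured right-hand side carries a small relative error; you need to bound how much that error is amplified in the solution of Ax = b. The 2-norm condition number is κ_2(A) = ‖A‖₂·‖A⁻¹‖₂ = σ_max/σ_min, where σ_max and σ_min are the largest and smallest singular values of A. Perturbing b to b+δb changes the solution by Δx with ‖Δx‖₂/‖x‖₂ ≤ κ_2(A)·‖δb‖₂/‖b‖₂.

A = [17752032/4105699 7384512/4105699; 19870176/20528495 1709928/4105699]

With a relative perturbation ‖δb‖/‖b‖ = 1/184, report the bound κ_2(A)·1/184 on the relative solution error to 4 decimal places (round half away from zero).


AᵀA = [378583713792/19284267925 31548393216/3856853585; 31548393216/3856853585 2629152576/771370717]; tr = 34177886784/1483405225, det = 5308416/1483405225
eigenvalues of AᵀA: λ = (tr ± √(tr²−4·det))/2 = 576/25, 9216/59336209
so κ_2 = √((576/25) / (9216/59336209)) = 385.1500
worst-case relative error ≤ 385.1500 × 1/184 = 2.0932

2.0932


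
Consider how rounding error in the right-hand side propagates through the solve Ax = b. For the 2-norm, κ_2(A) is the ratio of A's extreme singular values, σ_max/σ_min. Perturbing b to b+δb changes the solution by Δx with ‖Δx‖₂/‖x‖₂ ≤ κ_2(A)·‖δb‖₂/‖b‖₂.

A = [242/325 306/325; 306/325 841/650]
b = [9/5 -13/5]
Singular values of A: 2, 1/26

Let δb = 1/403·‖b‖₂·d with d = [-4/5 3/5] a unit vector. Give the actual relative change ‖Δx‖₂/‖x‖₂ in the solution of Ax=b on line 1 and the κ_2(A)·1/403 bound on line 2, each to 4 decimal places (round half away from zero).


0.0026
0.1290

from the listed singular values, σ₁ = 2, σ_n = 1/26
κ = σ_max/σ_min = 2/(1/26) = 52.0000
perturbation bound = 52.0000·1/403 = 0.1290
solve Ax = b  →  x = [62.1000 -47.2000]
‖b‖₂ = 3.1623 and ‖x‖₂ = 78.0016
with δb = [-0.0063 0.0047], A·Δx = δb → ‖Δx‖ = 0.2040
relative error = 0.0026
so the bound overstates the realised error by a factor of ≈ 49.3325 (computed from the unrounded values)


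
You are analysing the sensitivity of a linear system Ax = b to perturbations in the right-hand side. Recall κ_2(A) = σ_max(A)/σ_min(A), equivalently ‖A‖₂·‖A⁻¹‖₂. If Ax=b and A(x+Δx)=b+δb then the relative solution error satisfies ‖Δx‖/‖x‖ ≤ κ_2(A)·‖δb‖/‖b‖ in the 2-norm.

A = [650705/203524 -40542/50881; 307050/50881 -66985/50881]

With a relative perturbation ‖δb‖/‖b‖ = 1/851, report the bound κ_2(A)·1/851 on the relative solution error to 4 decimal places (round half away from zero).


M = AᵀA = [6684748225/143328784 -187978995/17916098; -187978995/17916098 21213301/8958049]. tr(M)=4178561/85264, det(M)=30625/85264
λ_max, λ_min = (4178561/85264 ± √17449927190721/7269949696)/2 = 49, 625/85264
σ_max=√49=7, σ_min=√(625/85264)=(25/292) → κ = 81.7600
worst-case relative error ≤ 81.7600 × 1/851 = 0.0961

0.0961


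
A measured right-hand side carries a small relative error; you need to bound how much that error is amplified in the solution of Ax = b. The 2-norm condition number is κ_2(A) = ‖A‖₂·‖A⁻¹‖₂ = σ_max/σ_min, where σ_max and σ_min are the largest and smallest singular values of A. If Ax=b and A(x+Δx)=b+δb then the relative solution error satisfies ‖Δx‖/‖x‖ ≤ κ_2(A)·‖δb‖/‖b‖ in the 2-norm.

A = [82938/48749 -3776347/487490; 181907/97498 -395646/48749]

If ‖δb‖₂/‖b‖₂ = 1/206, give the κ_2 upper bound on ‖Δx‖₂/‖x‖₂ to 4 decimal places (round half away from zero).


0.9951

AᵀA = [72063025/11303044 -400152528/14128805; -400152528/14128805 35570002849/282576100]; tr = 11115877/84050, det = 279841/672400
char-poly roots: 529/4 and 529/168100
κ_2(A) = √(λ_max/λ_min) = √((529/4) / (529/168100)) = 205.0000
worst-case relative error ≤ 205.0000 × 1/206 = 0.9951


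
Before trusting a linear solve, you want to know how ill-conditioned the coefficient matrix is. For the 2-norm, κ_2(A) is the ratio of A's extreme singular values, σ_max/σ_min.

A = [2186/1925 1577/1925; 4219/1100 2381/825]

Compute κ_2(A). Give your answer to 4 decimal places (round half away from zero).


184.8000

form AᵀA = [1517849/94864 853751/71148; 853751/71148 480274/53361] with trace 21345025/853776 and determinant 15625/853776
char-poly roots: 25 and 625/853776
κ = σ_max/σ_min = 5/(25/924) = 184.8000


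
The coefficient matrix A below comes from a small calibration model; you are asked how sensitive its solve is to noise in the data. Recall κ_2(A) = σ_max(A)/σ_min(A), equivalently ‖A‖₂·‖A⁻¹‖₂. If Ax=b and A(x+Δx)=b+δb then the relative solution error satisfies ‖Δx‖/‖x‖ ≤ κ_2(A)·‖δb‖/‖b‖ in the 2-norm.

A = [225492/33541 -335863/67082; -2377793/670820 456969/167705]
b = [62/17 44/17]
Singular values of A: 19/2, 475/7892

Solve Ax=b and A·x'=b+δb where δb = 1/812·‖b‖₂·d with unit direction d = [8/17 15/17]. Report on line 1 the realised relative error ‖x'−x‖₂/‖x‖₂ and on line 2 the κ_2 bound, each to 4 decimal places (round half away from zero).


from the listed singular values, σ₁ = 19/2, σ_n = 475/7892
κ = σ_max/σ_min = (19/2)/(475/7892) = 157.8400
bound on ‖Δx‖/‖x‖: κ·ε = 157.8400·1/812 = 0.1944
solve Ax = b  →  x = [40.0438 53.0408]
‖b‖₂ = 4.4721 and ‖x‖₂ = 66.4593
with δb = [0.0026 0.0049], A·Δx = δb → ‖Δx‖ = 0.0915
dividing the unrounded norms, ‖Δx‖/‖x‖ = 0.0014
realised/bound (from unrounded values) ≈ 0.0071

0.0014
0.1944


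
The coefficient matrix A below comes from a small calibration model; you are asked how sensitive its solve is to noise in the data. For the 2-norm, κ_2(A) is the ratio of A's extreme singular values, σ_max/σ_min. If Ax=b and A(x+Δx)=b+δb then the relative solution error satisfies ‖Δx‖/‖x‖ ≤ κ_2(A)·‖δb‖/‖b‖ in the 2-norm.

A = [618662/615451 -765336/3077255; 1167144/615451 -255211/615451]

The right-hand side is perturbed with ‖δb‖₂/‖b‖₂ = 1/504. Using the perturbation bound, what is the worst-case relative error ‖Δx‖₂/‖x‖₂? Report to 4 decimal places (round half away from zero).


AᵀA = [6037950820/1310657209 -6791779368/6553286045; -6791779368/6553286045 7661091889/32766430225]; tr = 94354469/19492225, det = 58564/19492225
eigenvalues of AᵀA: λ = (tr ± √(tr²−4·det))/2 = 121/25, 484/779689
so κ_2 = √((121/25) / (484/779689)) = 88.3000
perturbation bound = 88.3000·1/504 = 0.1752

0.1752


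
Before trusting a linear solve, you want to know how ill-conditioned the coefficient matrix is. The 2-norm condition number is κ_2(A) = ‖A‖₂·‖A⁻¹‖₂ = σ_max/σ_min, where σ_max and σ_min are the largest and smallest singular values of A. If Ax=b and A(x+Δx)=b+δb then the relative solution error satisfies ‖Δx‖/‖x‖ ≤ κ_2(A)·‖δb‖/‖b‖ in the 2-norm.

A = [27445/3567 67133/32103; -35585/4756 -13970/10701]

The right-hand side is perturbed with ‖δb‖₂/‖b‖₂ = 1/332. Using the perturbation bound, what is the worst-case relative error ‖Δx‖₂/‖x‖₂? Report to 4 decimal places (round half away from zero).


0.0651

AᵀA = [27881425/242064 7041595/272322; 7041595/272322 7447429/1225449]; tr = 1414369/11664, det = 366025/11664
solving λ² − 1414369/11664·λ + 366025/11664 = 0 gives λ = 121, 3025/11664
κ_2(A) = √(λ_max/λ_min) = √(121 / (3025/11664)) = 21.6000
perturbation bound = 21.6000·1/332 = 0.0651


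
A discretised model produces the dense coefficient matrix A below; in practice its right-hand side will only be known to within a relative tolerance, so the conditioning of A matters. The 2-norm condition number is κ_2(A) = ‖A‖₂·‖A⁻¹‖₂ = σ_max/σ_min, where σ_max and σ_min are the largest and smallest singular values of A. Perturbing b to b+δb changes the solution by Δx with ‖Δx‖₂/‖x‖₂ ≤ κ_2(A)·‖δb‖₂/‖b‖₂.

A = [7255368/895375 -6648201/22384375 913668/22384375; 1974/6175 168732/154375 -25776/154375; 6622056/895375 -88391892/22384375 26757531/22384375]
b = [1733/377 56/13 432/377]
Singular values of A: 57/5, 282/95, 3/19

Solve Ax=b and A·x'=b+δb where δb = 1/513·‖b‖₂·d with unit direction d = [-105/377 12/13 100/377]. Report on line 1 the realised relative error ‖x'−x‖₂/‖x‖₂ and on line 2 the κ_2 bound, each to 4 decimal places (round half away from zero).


σ_max = 57/5, σ_min = 3/19
κ = σ_max/σ_min = (57/5)/(3/19) = 72.2000
κ_2(A)·‖δb‖/‖b‖ = 0.1407
solve Ax = b  →  x = [0.7141 6.4676 17.9053]
‖b‖₂ = 6.4031 and ‖x‖₂ = 19.0510
δb = ε·‖b‖·d = [-0.0035 0.0115 0.0033]; solving A·Δx = δb gives ‖Δx‖ = 0.0791
dividing the unrounded norms, ‖Δx‖/‖x‖ = 0.0041
tightness: 0.0041 against a bound of 0.1407 (unrounded ratio ≈ 0.0295)

0.0041
0.1407


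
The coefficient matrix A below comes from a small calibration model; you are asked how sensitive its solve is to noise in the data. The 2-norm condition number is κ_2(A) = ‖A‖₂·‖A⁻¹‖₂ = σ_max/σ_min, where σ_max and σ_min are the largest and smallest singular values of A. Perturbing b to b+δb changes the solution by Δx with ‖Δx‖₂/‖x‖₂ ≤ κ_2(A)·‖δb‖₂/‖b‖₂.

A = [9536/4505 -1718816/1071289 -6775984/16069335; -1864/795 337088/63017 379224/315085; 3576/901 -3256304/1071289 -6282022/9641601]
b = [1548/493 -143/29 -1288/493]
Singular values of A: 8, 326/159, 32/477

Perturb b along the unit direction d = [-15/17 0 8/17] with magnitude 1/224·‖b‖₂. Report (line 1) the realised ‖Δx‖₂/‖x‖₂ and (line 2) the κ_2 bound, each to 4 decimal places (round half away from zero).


from the listed singular values, σ₁ = 8, σ_n = 32/477
κ_2(A) = 8 / (32/477) = 119.2500
perturbation bound = 119.2500·1/224 = 0.5324
solve Ax = b  →  x = [-1.3357 11.6537 -58.4935]
‖b‖₂ = 6.4031 and ‖x‖₂ = 59.6581
δb = ε·‖b‖·d = [-0.0252 0.0000 0.0135]; solving A·Δx = δb gives ‖Δx‖ = 0.4261
realised ‖Δx‖/‖x‖ = 0.0071
realised/bound (from unrounded values) ≈ 0.0134

0.0071
0.5324


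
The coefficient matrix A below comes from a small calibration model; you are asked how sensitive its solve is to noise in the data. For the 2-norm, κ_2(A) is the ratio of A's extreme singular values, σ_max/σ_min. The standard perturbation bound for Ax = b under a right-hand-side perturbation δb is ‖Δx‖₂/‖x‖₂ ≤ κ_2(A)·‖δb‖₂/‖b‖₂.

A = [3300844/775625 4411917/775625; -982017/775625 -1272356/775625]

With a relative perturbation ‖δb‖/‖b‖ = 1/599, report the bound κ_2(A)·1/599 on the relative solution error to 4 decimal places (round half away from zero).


form AᵀA = [18975885601/962550625 25300039968/962550625; 25300039968/962550625 33734242249/962550625] with trace 2108405114/38502025 and determinant 1874161/38502025
λ_max, λ_min = (2108405114/38502025 ± √4445083488766648896/1482405929100625)/2 = 1369/25, 1369/1540081
so κ_2 = √((1369/25) / (1369/1540081)) = 248.2000
worst-case relative error ≤ 248.2000 × 1/599 = 0.4144

0.4144


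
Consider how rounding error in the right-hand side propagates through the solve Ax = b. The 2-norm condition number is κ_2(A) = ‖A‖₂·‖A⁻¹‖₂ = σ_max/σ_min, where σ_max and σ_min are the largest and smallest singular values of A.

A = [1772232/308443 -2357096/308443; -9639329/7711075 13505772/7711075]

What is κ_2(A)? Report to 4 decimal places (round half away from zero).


AᵀA = [1223034251761/35372205625 -1630584282348/35372205625; -1630584282348/35372205625 2174208416464/35372205625]; tr = 135889706729/1414888225, det = 368947264/1414888225
char-poly roots: 2401/25 and 153664/56595529
κ_2(A) = √(λ_max/λ_min) = √((2401/25) / (153664/56595529)) = 188.0750

188.0750


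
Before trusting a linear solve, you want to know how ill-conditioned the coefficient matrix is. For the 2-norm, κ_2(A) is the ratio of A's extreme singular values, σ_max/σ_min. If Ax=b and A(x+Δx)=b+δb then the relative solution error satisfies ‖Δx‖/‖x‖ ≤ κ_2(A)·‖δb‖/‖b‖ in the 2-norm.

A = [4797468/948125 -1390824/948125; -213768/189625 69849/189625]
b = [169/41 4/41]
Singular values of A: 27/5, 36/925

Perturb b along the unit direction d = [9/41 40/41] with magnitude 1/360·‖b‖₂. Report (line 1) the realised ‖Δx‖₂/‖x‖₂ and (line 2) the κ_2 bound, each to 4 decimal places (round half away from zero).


0.0114
0.3854

largest singular value 27/5, smallest 36/925
κ_2(A) = (27/5) / (36/925) = 138.7500
κ_2(A)·‖δb‖/‖b‖ = 0.3854
solve Ax = b  →  x = [7.9056 24.4593]
2-norm of b is 4.1231; of x, 25.7051
re-solving with b+δb shifts x by Δx of norm 0.2943
relative error = 0.0114
so the bound overstates the realised error by a factor of ≈ 33.6658 (computed from the unrounded values)


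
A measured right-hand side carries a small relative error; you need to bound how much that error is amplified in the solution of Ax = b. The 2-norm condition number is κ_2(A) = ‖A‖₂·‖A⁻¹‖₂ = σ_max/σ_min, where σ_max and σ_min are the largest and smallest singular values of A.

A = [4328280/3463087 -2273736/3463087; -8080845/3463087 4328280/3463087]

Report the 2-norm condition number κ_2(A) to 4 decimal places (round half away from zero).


299.5750

M = AᵀA = [290775306825/41498171521 -155077944120/41498171521; -155077944120/41498171521 82712398464/41498171521]. tr(M)=1292345001/143592289, det(M)=129600/143592289
solving λ² − 1292345001/143592289·λ + 129600/143592289 = 0 gives λ = 9, 14400/143592289
κ = σ_max/σ_min = 3/(120/11983) = 299.5750


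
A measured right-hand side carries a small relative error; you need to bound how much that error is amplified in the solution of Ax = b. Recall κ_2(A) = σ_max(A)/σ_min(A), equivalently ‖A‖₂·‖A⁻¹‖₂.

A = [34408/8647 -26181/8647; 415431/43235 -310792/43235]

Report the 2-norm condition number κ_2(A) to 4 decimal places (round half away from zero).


345.8800

M = AᵀA = [202180677361/1869265225 -151633527552/1869265225; -151633527552/1869265225 113727786289/1869265225]. tr(M)=12636338546/74770609, det(M)=17850625/74770609
solving λ² − 12636338546/74770609·λ + 17850625/74770609 = 0 gives λ = 169, 105625/74770609
κ = σ_max/σ_min = 13/(325/8647) = 345.8800


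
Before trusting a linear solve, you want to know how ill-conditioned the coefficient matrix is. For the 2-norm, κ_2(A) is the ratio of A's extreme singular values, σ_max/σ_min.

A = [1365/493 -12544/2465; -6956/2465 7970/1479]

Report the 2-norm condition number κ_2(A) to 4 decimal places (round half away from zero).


form AᵀA = [112921/7225 -25400/867; -25400/867 3572164/65025] with trace 15877/225 and determinant 196/625
eigenvalues of AᵀA: λ = (tr ± √(tr²−4·det))/2 = 1764/25, 1/225
so κ_2 = √((1764/25) / (1/225)) = 126.0000

126.0000


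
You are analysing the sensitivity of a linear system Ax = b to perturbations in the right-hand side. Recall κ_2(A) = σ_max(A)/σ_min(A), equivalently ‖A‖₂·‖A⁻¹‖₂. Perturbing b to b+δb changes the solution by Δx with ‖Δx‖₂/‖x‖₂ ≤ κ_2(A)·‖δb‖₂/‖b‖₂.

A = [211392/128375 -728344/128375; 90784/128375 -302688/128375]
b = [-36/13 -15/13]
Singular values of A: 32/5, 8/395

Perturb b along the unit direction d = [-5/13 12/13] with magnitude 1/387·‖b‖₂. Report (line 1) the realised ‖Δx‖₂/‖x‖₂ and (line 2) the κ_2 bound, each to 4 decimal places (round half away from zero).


largest singular value 32/5, smallest 8/395
κ = σ_max/σ_min = (32/5)/(8/395) = 316.0000
worst-case relative error ≤ 316.0000 × 1/387 = 0.8165
solve Ax = b  →  x = [-0.1313 0.4500]
2-norm of b is 3.0000; of x, 0.4688
re-solving with b+δb shifts x by Δx of norm 0.3828
dividing the unrounded norms, ‖Δx‖/‖x‖ = 0.8165
realised/bound = 1 exactly: the bound is attained for this b and d

0.8165
0.8165


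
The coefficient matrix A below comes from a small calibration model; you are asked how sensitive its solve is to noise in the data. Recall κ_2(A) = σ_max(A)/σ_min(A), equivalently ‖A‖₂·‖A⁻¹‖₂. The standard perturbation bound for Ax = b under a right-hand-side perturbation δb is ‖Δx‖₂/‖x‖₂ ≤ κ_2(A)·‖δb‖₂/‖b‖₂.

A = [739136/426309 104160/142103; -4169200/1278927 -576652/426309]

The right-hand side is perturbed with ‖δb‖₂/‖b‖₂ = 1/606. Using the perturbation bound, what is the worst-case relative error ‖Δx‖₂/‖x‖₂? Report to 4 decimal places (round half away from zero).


M = AᵀA = [77159608576/5659703361 10716516160/1886567787; 10716516160/1886567787 1488481936/628855929]. tr(M)=535834000/33489369, det(M)=65536/33489369
char-poly roots: 16 and 4096/33489369
κ = σ_max/σ_min = 4/(64/5787) = 361.6875
worst-case relative error ≤ 361.6875 × 1/606 = 0.5968

0.5968


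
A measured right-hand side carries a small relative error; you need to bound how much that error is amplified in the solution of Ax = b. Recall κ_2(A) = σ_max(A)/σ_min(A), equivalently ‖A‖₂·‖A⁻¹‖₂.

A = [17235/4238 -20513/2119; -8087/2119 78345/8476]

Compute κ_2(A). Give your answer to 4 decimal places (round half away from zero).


326.0000

AᵀA = [42972577/1381588 -103127625/1381588; -103127625/1381588 990036133/5526352]; tr = 89378957/425104, det = 707281/1700416
solving λ² − 89378957/425104·λ + 707281/1700416 = 0 gives λ = 841/4, 841/425104
so κ_2 = √((841/4) / (841/425104)) = 326.0000


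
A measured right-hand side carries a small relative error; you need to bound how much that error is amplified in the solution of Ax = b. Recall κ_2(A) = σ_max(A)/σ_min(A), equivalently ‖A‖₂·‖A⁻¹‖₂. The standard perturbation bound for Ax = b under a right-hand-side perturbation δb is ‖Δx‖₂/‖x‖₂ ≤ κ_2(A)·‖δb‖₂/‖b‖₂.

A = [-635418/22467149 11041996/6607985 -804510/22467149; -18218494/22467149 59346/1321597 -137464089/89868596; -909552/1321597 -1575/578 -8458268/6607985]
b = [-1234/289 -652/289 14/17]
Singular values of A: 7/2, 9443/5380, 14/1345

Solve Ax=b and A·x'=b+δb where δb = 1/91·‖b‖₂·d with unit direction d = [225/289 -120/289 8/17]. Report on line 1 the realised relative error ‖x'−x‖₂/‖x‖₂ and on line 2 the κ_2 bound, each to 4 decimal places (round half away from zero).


σ_max = 7/2, σ_min = 14/1345
κ = σ_max/σ_min = (7/2)/(14/1345) = 336.2500
κ_2(A)·‖δb‖/‖b‖ = 3.6951
solve Ax = b  →  x = [170.3575 -1.5766 -88.8832]
‖b‖ = 4.8990, ‖x‖ = 192.1572
Δx = A⁻¹·δb where δb = 1/91·4.8990·d; ‖Δx‖ = 5.1720
dividing the unrounded norms, ‖Δx‖/‖x‖ = 0.0269
tightness: 0.0269 against a bound of 3.6951 (unrounded ratio ≈ 0.0073)

0.0269
3.6951


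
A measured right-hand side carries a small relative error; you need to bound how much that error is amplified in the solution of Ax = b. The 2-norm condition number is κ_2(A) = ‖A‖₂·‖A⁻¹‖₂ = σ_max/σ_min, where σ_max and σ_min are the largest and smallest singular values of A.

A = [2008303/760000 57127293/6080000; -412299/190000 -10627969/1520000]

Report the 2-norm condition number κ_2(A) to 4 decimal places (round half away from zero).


77.8240

form AᵀA = [270125135449/23104000000 7393573190619/184832000000; 7393573190619/184832000000 202831488261889/1478656000000] with trace 352191195089/2365849600 and determinant 346146025/94633984
char-poly roots: 3721/25 and 2325625/94633984
so κ_2 = √((3721/25) / (2325625/94633984)) = 77.8240


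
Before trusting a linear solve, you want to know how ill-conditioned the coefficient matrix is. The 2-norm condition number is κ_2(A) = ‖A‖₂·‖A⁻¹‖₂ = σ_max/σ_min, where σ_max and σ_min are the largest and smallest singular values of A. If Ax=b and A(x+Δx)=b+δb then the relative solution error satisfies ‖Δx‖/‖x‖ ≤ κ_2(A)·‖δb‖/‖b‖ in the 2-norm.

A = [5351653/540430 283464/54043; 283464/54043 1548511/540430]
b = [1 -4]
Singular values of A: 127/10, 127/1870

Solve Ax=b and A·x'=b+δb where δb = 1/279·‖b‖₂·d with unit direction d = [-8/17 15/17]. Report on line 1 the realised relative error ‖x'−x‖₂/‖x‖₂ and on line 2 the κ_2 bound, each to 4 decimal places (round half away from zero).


0.0037
0.6703

from the listed singular values, σ₁ = 127/10, σ_n = 127/1870
κ = σ_max/σ_min = (127/10)/(127/1870) = 187.0000
bound on ‖Δx‖/‖x‖: κ·ε = 187.0000·1/279 = 0.6703
solve Ax = b  →  x = [27.6471 -52.0056]
‖b‖₂ = 4.1231 and ‖x‖₂ = 58.8977
Δx = A⁻¹·δb where δb = 1/279·4.1231·d; ‖Δx‖ = 0.2176
realised ‖Δx‖/‖x‖ = 0.0037
tightness: 0.0037 against a bound of 0.6703 (unrounded ratio ≈ 0.0055)


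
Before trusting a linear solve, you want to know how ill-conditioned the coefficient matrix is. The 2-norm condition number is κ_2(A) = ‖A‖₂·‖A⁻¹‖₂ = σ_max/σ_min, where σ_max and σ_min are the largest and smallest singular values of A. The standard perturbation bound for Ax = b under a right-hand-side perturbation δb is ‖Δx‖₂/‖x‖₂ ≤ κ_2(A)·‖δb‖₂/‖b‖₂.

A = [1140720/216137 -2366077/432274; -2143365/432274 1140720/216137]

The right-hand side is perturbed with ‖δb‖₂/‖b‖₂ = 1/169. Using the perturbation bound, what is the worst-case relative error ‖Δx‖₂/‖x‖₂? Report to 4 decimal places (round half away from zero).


form AᵀA = [11651583825/222188836 -3058270320/55547209; -3058270320/55547209 12845765569/222188836] with trace 14564417/132098 and determinant 540225/1056784
solving λ² − 14564417/132098·λ + 540225/1056784 = 0 gives λ = 441/4, 1225/264196
κ = σ_max/σ_min = (21/2)/(35/514) = 154.2000
bound on ‖Δx‖/‖x‖: κ·ε = 154.2000·1/169 = 0.9124

0.9124


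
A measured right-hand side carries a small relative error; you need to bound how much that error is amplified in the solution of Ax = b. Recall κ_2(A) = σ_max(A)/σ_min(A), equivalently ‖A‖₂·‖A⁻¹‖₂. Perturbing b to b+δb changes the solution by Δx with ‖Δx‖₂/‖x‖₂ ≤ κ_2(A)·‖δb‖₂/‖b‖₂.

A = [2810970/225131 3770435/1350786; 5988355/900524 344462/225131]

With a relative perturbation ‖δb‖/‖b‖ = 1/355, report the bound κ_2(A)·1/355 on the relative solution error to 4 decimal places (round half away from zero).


form AᵀA = [561540598825/2806032784 15793218895/350754098; 15793218895/350754098 63971372281/6313573764] with trace 3158685829/15023376 and determinant 17682025/60093504
eigenvalues of AᵀA: λ = (tr ± √(tr²−4·det))/2 = 841/4, 21025/15023376
κ = σ_max/σ_min = (29/2)/(145/3876) = 387.6000
perturbation bound = 387.6000·1/355 = 1.0918

1.0918


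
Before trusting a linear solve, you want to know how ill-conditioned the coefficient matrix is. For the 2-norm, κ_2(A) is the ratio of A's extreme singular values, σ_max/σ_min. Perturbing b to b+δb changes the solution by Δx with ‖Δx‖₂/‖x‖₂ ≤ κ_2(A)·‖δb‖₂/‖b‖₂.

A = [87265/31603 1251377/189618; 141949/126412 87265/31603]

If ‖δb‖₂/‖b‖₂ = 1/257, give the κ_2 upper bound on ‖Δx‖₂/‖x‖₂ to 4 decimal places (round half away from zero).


form AᵀA = [64630133/7273552 116324245/5455164; 116324245/5455164 837547057/16365492] with trace 302450725/5035536 and determinant 923521/20142144
eigenvalues of AᵀA: λ = (tr ± √(tr²−4·det))/2 = 961/16, 961/1258884
σ_max=√(961/16)=(31/4), σ_min=√(961/1258884)=(31/1122) → κ = 280.5000
perturbation bound = 280.5000·1/257 = 1.0914

1.0914


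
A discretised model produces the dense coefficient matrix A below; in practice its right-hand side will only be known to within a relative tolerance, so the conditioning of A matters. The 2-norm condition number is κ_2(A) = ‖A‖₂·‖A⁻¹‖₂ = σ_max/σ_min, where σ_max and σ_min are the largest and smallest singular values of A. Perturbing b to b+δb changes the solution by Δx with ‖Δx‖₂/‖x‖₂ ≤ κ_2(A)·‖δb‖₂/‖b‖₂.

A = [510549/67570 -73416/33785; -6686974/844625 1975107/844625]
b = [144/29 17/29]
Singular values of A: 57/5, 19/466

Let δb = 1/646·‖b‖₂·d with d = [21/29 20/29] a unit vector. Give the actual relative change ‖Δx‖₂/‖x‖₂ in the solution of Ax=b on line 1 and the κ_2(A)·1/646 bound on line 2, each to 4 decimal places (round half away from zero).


σ_max = 57/5, σ_min = 19/466
κ = σ_max/σ_min = (57/5)/(19/466) = 279.6000
bound on ‖Δx‖/‖x‖: κ·ε = 279.6000·1/646 = 0.4328
solve Ax = b  →  x = [27.7221 94.1074]
‖b‖ = 5.0000, ‖x‖ = 98.1056
δb = ε·‖b‖·d = [0.0056 0.0053]; solving A·Δx = δb gives ‖Δx‖ = 0.1898
relative error = 0.0019
tightness: 0.0019 against a bound of 0.4328 (unrounded ratio ≈ 0.0045)

0.0019
0.4328


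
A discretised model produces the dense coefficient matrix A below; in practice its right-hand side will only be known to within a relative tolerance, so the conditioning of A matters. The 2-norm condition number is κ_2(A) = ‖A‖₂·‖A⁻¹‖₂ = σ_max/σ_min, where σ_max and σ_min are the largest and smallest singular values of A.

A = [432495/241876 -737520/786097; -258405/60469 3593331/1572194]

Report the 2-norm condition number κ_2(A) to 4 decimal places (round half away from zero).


AᵀA = [1255422229425/58503999376 -83693965635/7312999922; -83693965635/7312999922 89276749569/14625999844]; tr = 5579685909/202435984, det = 4862025/809743936
solving λ² − 5579685909/202435984·λ + 4862025/809743936 = 0 gives λ = 441/16, 11025/50608996
σ_max=√(441/16)=(21/4), σ_min=√(11025/50608996)=(105/7114) → κ = 355.7000

355.7000


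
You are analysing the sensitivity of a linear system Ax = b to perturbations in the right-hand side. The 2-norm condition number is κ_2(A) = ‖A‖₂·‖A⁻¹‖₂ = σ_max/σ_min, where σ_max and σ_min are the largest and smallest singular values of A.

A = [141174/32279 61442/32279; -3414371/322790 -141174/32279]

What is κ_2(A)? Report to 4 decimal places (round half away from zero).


M = AᵀA = [80774787889/616528900 1682723493/30826445; 1682723493/30826445 140267560/6165289]. tr(M)=560955881/3648100, det(M)=923521/912025
solving λ² − 560955881/3648100·λ + 923521/912025 = 0 gives λ = 3844/25, 961/145924
σ_max=√(3844/25)=(62/5), σ_min=√(961/145924)=(31/382) → κ = 152.8000

152.8000


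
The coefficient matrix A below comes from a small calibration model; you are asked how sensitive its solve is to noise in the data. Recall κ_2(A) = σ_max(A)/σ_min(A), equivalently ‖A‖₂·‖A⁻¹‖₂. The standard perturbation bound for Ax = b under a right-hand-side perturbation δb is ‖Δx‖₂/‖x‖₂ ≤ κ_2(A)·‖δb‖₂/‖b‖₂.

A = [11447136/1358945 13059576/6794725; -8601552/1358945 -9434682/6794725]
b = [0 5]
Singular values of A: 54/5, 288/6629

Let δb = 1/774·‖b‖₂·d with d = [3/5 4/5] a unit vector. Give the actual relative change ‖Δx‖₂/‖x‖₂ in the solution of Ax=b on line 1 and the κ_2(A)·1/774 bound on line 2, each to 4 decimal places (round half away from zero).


0.0016
0.3212

largest singular value 54/5, smallest 288/6629
κ_2(A) = (54/5) / (288/6629) = 248.5875
worst-case relative error ≤ 248.5875 × 1/774 = 0.3212
solve Ax = b  →  x = [-20.4814 89.7629]
‖b‖ = 5.0000, ‖x‖ = 92.0699
δb = ε·‖b‖·d = [0.0039 0.0052]; solving A·Δx = δb gives ‖Δx‖ = 0.1487
dividing the unrounded norms, ‖Δx‖/‖x‖ = 0.0016
so the bound overstates the realised error by a factor of ≈ 198.8709 (computed from the unrounded values)


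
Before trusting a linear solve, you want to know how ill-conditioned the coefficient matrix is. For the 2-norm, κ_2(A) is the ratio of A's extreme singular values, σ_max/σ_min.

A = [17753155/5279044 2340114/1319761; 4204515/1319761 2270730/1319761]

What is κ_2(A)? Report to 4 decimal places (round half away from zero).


200.7750

M = AᵀA = [711084012625/33137105296 47404090335/4142138162; 47404090335/4142138162 12642506856/2071069081]. tr(M)=3160429489/114661264, det(M)=540225/28665316
solving λ² − 3160429489/114661264·λ + 540225/28665316 = 0 gives λ = 441/16, 4900/7166329
so κ_2 = √((441/16) / (4900/7166329)) = 200.7750


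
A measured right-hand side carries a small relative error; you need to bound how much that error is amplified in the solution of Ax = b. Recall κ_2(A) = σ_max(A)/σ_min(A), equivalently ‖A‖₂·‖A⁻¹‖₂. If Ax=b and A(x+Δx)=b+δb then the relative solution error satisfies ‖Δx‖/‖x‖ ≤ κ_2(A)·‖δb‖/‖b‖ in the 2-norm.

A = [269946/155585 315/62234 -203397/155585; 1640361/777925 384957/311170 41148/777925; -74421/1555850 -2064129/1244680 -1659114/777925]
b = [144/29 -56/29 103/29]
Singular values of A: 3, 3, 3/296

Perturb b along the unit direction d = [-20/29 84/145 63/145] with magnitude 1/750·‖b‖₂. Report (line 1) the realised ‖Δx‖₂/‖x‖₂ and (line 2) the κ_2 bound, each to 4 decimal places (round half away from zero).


0.0028
0.3947

σ_max = 3, σ_min = 3/296
κ = σ_max/σ_min = 3/(3/296) = 296.0000
perturbation bound = 296.0000·1/750 = 0.3947
solve Ax = b  →  x = [-121.9954 213.4253 -164.8828]
‖b‖₂ = 6.4031 and ‖x‖₂ = 296.0060
with δb = [-0.0059 0.0049 0.0037], A·Δx = δb → ‖Δx‖ = 0.8424
dividing the unrounded norms, ‖Δx‖/‖x‖ = 0.0028
realised/bound (from unrounded values) ≈ 0.0072


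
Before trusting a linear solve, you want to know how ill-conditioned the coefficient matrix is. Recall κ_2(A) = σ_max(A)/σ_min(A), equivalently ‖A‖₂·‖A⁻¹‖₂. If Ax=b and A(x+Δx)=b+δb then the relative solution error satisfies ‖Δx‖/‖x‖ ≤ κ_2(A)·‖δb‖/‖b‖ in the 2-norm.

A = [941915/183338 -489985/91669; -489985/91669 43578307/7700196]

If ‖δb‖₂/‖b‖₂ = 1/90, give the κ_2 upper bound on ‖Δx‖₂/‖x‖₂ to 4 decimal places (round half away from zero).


2.5433

form AᵀA = [2196843125/39967684 -48438447145/839321364; -48438447145/839321364 4272426539089/70502994576] with trace 9688059229/83832336 and determinant 85470025/335329344
λ_max, λ_min = (9688059229/83832336 ± √93851326472758346041/7027860559216896)/2 = 1849/16, 46225/20958084
κ_2(A) = √(λ_max/λ_min) = √((1849/16) / (46225/20958084)) = 228.9000
κ_2(A)·‖δb‖/‖b‖ = 2.5433


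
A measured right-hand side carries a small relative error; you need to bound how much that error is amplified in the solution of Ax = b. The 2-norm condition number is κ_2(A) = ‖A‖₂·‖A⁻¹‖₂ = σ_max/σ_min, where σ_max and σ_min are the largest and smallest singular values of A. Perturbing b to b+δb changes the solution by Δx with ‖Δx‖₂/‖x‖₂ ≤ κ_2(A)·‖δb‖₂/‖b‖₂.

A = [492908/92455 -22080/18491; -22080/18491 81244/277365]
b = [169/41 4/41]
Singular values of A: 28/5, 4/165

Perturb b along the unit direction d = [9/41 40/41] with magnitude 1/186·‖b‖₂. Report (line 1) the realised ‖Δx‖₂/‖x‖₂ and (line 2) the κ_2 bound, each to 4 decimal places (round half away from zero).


0.0222
1.2419

σ_max = 28/5, σ_min = 4/165
κ_2(A) = (28/5) / (4/165) = 231.0000
worst-case relative error ≤ 231.0000 × 1/186 = 1.2419
solve Ax = b  →  x = [9.7517 40.0871]
‖b‖ = 4.1231, ‖x‖ = 41.2562
re-solving with b+δb shifts x by Δx of norm 0.9144
realised ‖Δx‖/‖x‖ = 0.0222
so the bound overstates the realised error by a factor of ≈ 56.0341 (computed from the unrounded values)


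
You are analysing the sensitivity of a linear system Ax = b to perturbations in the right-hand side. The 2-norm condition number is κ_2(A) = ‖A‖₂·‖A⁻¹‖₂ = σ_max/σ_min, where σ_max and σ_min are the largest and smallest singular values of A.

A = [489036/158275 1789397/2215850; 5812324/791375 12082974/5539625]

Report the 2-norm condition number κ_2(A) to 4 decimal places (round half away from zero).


85.2250

AᵀA = [235278198304/3705765625 480287894454/25940359375; 480287894454/25940359375 3929240138041/726330062500]; tr = 80070027209/1162128100, det = 189833284/290532025
char-poly roots: 6889/100 and 110224/11621281
σ_max=√(6889/100)=(83/10), σ_min=√(110224/11621281)=(332/3409) → κ = 85.2250


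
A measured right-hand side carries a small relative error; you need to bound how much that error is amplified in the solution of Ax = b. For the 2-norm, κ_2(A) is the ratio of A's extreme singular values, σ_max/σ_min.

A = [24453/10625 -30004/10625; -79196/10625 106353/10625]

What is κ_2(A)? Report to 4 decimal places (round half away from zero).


85.0000

M = AᵀA = [10991929/180625 -14650272/180625; -14650272/180625 19537921/180625]. tr(M)=1221194/7225, det(M)=28561/7225
eigenvalues of AᵀA: λ = (tr ± √(tr²−4·det))/2 = 169, 169/7225
κ_2(A) = √(λ_max/λ_min) = √(169 / (169/7225)) = 85.0000


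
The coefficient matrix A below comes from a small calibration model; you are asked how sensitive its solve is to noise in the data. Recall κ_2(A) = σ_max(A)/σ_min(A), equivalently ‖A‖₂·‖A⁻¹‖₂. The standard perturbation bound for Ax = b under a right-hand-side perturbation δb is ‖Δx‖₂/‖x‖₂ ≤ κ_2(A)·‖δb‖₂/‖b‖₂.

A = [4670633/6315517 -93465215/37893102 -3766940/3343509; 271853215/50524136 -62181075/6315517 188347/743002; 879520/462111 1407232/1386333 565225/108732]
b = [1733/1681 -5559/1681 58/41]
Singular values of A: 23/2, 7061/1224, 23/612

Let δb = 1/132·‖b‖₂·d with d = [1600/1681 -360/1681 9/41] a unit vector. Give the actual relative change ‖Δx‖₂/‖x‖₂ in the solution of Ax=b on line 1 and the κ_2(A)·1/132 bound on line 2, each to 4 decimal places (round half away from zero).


largest singular value 23/2, smallest 23/612
κ = σ_max/σ_min = (23/2)/(23/612) = 306.0000
κ_2(A)·‖δb‖/‖b‖ = 2.3182
solve Ax = b  →  x = [-43.4084 -22.8555 20.6282]
‖b‖ = 3.7417, ‖x‖ = 53.2183
δb = ε·‖b‖·d = [0.0270 -0.0061 0.0062]; solving A·Δx = δb gives ‖Δx‖ = 0.7542
dividing the unrounded norms, ‖Δx‖/‖x‖ = 0.0142
tightness: 0.0142 against a bound of 2.3182 (unrounded ratio ≈ 0.0061)

0.0142
2.3182


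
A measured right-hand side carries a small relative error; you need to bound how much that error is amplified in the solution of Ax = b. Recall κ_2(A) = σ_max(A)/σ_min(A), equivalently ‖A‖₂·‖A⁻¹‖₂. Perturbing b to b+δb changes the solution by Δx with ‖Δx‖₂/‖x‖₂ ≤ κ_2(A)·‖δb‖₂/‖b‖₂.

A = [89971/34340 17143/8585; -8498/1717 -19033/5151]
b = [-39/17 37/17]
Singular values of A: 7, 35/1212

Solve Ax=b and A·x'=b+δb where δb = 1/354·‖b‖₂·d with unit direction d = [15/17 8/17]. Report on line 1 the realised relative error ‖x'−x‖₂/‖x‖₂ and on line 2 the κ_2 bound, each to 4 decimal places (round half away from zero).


0.0089
0.6847

from the listed singular values, σ₁ = 7, σ_n = 35/1212
κ_2(A) = 7 / (35/1212) = 242.4000
worst-case relative error ≤ 242.4000 × 1/354 = 0.6847
solve Ax = b  →  x = [20.4343 -27.9600]
‖b‖₂ = 3.1623 and ‖x‖₂ = 34.6312
Δx = A⁻¹·δb where δb = 1/354·3.1623·d; ‖Δx‖ = 0.3093
realised ‖Δx‖/‖x‖ = 0.0089
realised/bound (from unrounded values) ≈ 0.0130
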